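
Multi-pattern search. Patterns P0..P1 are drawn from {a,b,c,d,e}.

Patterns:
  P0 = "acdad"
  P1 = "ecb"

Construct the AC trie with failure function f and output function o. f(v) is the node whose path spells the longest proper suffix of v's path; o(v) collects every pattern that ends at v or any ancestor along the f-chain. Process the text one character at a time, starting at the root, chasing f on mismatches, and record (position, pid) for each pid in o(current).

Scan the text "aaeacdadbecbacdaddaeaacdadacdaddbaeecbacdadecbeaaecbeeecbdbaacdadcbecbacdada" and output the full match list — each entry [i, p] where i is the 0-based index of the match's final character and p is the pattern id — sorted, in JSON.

Construct AC machine:
Trie (insert patterns):
  0='ε' goto a→1 e→6
  1='a' goto c→2
  2='ac' goto d→3
  3='acd' goto a→4
  4='acda' goto d→5
  5='acdad' goto ·  ←P0
  6='e' goto c→7
  7='ec' goto b→8
  8='ecb' goto ·  ←P1

BFS fail/out derivation:
  n1('a'): parent n0 fail=0; on 'a' 0 → fail=0;  out ∅∪∅=∅
  n6('e'): parent n0 fail=0; on 'e' 0 → fail=0;  out ∅∪∅=∅
  n2('ac'): parent n1 fail=0; on 'c' 0 → fail=0;  out ∅∪∅=∅
  n7('ec'): parent n6 fail=0; on 'c' 0 → fail=0;  out ∅∪∅=∅
  n3('acd'): parent n2 fail=0; on 'd' 0 → fail=0;  out ∅∪∅=∅
  n8('ecb'): parent n7 fail=0; on 'b' 0 → fail=0;  out {1}∪∅={1}
  n4('acda'): parent n3 fail=0; on 'a' 0 → fail=1;  out ∅∪∅=∅
  n5('acdad'): parent n4 fail=1; on 'd' 1→0 → fail=0;  out {0}∪∅={0}

Run:
i=0 'a': node 0→1
i=1 'a': node 1→1 (fail-walked)
i=2 'e': node 1→6 (fail-walked)
i=3 'a': node 6→1 (fail-walked)
i=4 'c': node 1→2
i=5 'd': node 2→3
i=6 'a': node 3→4
i=7 'd': node 4→5  → match P0@[3:7]
i=8 'b': node 5→0 (fail-walked)
i=9 'e': node 0→6
i=10 'c': node 6→7
i=11 'b': node 7→8  → match P1@[9:11]
i=12 'a': node 8→1 (fail-walked)
i=13 'c': node 1→2
i=14 'd': node 2→3
i=15 'a': node 3→4
i=16 'd': node 4→5  → match P0@[12:16]
i=17 'd': node 5→0 (fail-walked)
i=18 'a': node 0→1
i=19 'e': node 1→6 (fail-walked)
i=20 'a': node 6→1 (fail-walked)
i=21 'a': node 1→1 (fail-walked)
i=22 'c': node 1→2
i=23 'd': node 2→3
i=24 'a': node 3→4
i=25 'd': node 4→5  → match P0@[21:25]
i=26 'a': node 5→1 (fail-walked)
i=27 'c': node 1→2
i=28 'd': node 2→3
i=29 'a': node 3→4
i=30 'd': node 4→5  → match P0@[26:30]
i=31 'd': node 5→0 (fail-walked)
i=32 'b': node 0→0
i=33 'a': node 0→1
i=34 'e': node 1→6 (fail-walked)
i=35 'e': node 6→6 (fail-walked)
i=36 'c': node 6→7
i=37 'b': node 7→8  → match P1@[35:37]
i=38 'a': node 8→1 (fail-walked)
i=39 'c': node 1→2
i=40 'd': node 2→3
i=41 'a': node 3→4
i=42 'd': node 4→5  → match P0@[38:42]
i=43 'e': node 5→6 (fail-walked)
i=44 'c': node 6→7
i=45 'b': node 7→8  → match P1@[43:45]
i=46 'e': node 8→6 (fail-walked)
i=47 'a': node 6→1 (fail-walked)
i=48 'a': node 1→1 (fail-walked)
i=49 'e': node 1→6 (fail-walked)
i=50 'c': node 6→7
i=51 'b': node 7→8  → match P1@[49:51]
i=52 'e': node 8→6 (fail-walked)
i=53 'e': node 6→6 (fail-walked)
i=54 'e': node 6→6 (fail-walked)
i=55 'c': node 6→7
i=56 'b': node 7→8  → match P1@[54:56]
i=57 'd': node 8→0 (fail-walked)
i=58 'b': node 0→0
i=59 'a': node 0→1
i=60 'a': node 1→1 (fail-walked)
i=61 'c': node 1→2
i=62 'd': node 2→3
i=63 'a': node 3→4
i=64 'd': node 4→5  → match P0@[60:64]
i=65 'c': node 5→0 (fail-walked)
i=66 'b': node 0→0
i=67 'e': node 0→6
i=68 'c': node 6→7
i=69 'b': node 7→8  → match P1@[67:69]
i=70 'a': node 8→1 (fail-walked)
i=71 'c': node 1→2
i=72 'd': node 2→3
i=73 'a': node 3→4
i=74 'd': node 4→5  → match P0@[70:74]
i=75 'a': node 5→1 (fail-walked)

Result: [[7,0],[11,1],[16,0],[25,0],[30,0],[37,1],[42,0],[45,1],[51,1],[56,1],[64,0],[69,1],[74,0]]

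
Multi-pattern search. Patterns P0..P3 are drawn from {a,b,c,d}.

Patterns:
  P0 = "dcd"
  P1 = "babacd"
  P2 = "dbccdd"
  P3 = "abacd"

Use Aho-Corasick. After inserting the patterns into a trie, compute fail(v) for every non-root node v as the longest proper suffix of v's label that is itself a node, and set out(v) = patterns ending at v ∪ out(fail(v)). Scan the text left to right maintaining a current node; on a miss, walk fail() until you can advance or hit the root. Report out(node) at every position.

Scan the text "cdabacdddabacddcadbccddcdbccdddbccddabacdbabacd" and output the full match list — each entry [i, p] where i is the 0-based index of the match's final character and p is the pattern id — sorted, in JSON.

Build:
Trie (insert patterns):
  0='ε' goto a→15 b→4 d→1
  1='d' goto b→10 c→2
  2='dc' goto d→3
  3='dcd' goto ·  ←P0
  4='b' goto a→5
  5='ba' goto b→6
  6='bab' goto a→7
  7='baba' goto c→8
  8='babac' goto d→9
  9='babacd' goto ·  ←P1
  10='db' goto c→11
  11='dbc' goto c→12
  12='dbcc' goto d→13
  13='dbccd' goto d→14
  14='dbccdd' goto ·  ←P2
  15='a' goto b→16
  16='ab' goto a→17
  17='aba' goto c→18
  18='abac' goto d→19
  19='abacd' goto ·  ←P3

Failure links (BFS by depth):
  n1('d'): parent n0 fail=0; on 'd' 0 → fail=0;  out ∅∪∅=∅
  n4('b'): parent n0 fail=0; on 'b' 0 → fail=0;  out ∅∪∅=∅
  n15('a'): parent n0 fail=0; on 'a' 0 → fail=0;  out ∅∪∅=∅
  n2('dc'): parent n1 fail=0; on 'c' 0 → fail=0;  out ∅∪∅=∅
  n5('ba'): parent n4 fail=0; on 'a' 0 → fail=15;  out ∅∪∅=∅
  n10('db'): parent n1 fail=0; on 'b' 0 → fail=4;  out ∅∪∅=∅
  n16('ab'): parent n15 fail=0; on 'b' 0 → fail=4;  out ∅∪∅=∅
  n3('dcd'): parent n2 fail=0; on 'd' 0 → fail=1;  out {0}∪∅={0}
  n6('bab'): parent n5 fail=15; on 'b' 15 → fail=16;  out ∅∪∅=∅
  n11('dbc'): parent n10 fail=4; on 'c' 4→0 → fail=0;  out ∅∪∅=∅
  n17('aba'): parent n16 fail=4; on 'a' 4 → fail=5;  out ∅∪∅=∅
  n7('baba'): parent n6 fail=16; on 'a' 16 → fail=17;  out ∅∪∅=∅
  n12('dbcc'): parent n11 fail=0; on 'c' 0 → fail=0;  out ∅∪∅=∅
  n18('abac'): parent n17 fail=5; on 'c' 5→15→0 → fail=0;  out ∅∪∅=∅
  n8('babac'): parent n7 fail=17; on 'c' 17 → fail=18;  out ∅∪∅=∅
  n13('dbccd'): parent n12 fail=0; on 'd' 0 → fail=1;  out ∅∪∅=∅
  n19('abacd'): parent n18 fail=0; on 'd' 0 → fail=1;  out {3}∪∅={3}
  n9('babacd'): parent n8 fail=18; on 'd' 18 → fail=19;  out {1}∪{3}={1,3}
  n14('dbccdd'): parent n13 fail=1; on 'd' 1→0 → fail=1;  out {2}∪∅={2}

Scan:
i=0 'c': node 0→0
i=1 'd': node 0→1
i=2 'a': node 1→15 (fail-walked)
i=3 'b': node 15→16
i=4 'a': node 16→17
i=5 'c': node 17→18
i=6 'd': node 18→19  ** P3@[2:6]
i=7 'd': node 19→1 (fail-walked)
i=8 'd': node 1→1 (fail-walked)
i=9 'a': node 1→15 (fail-walked)
i=10 'b': node 15→16
i=11 'a': node 16→17
i=12 'c': node 17→18
i=13 'd': node 18→19  ** P3@[9:13]
i=14 'd': node 19→1 (fail-walked)
i=15 'c': node 1→2
i=16 'a': node 2→15 (fail-walked)
i=17 'd': node 15→1 (fail-walked)
i=18 'b': node 1→10
i=19 'c': node 10→11
i=20 'c': node 11→12
i=21 'd': node 12→13
i=22 'd': node 13→14  ** P2@[17:22]
i=23 'c': node 14→2 (fail-walked)
i=24 'd': node 2→3  ** P0@[22:24]
i=25 'b': node 3→10 (fail-walked)
i=26 'c': node 10→11
i=27 'c': node 11→12
i=28 'd': node 12→13
i=29 'd': node 13→14  ** P2@[24:29]
i=30 'd': node 14→1 (fail-walked)
i=31 'b': node 1→10
i=32 'c': node 10→11
i=33 'c': node 11→12
i=34 'd': node 12→13
i=35 'd': node 13→14  ** P2@[30:35]
i=36 'a': node 14→15 (fail-walked)
i=37 'b': node 15→16
i=38 'a': node 16→17
i=39 'c': node 17→18
i=40 'd': node 18→19  ** P3@[36:40]
i=41 'b': node 19→10 (fail-walked)
i=42 'a': node 10→5 (fail-walked)
i=43 'b': node 5→6
i=44 'a': node 6→7
i=45 'c': node 7→8
i=46 'd': node 8→9  ** P1@[41:46],P3@[42:46]

Matches: [[6,3],[13,3],[22,2],[24,0],[29,2],[35,2],[40,3],[46,1],[46,3]]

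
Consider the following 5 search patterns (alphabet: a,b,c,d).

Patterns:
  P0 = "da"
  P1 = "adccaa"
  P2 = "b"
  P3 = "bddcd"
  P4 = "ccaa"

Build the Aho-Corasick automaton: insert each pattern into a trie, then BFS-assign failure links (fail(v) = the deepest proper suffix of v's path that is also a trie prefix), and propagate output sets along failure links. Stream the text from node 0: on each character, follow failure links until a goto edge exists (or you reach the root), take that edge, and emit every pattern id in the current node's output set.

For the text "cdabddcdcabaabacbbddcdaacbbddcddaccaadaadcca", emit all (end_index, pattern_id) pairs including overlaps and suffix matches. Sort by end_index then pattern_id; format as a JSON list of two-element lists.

Build:
Trie nodes:
  0='ε' goto a→3 b→9 c→14 d→1
  1='d' goto a→2
  2='da' goto ·  ←P0
  3='a' goto d→4
  4='ad' goto c→5
  5='adc' goto c→6
  6='adcc' goto a→7
  7='adcca' goto a→8
  8='adccaa' goto ·  ←P1
  9='b' goto d→10  ←P2
  10='bd' goto d→11
  11='bdd' goto c→12
  12='bddc' goto d→13
  13='bddcd' goto ·  ←P3
  14='c' goto c→15
  15='cc' goto a→16
  16='cca' goto a→17
  17='ccaa' goto ·  ←P4

Failure links (BFS by depth):
  n1('d'): parent n0 fail=0; on 'd' 0 → fail=0;  out ∅∪∅=∅
  n3('a'): parent n0 fail=0; on 'a' 0 → fail=0;  out ∅∪∅=∅
  n9('b'): parent n0 fail=0; on 'b' 0 → fail=0;  out {2}∪∅={2}
  n14('c'): parent n0 fail=0; on 'c' 0 → fail=0;  out ∅∪∅=∅
  n2('da'): parent n1 fail=0; on 'a' 0 → fail=3;  out {0}∪∅={0}
  n4('ad'): parent n3 fail=0; on 'd' 0 → fail=1;  out ∅∪∅=∅
  n10('bd'): parent n9 fail=0; on 'd' 0 → fail=1;  out ∅∪∅=∅
  n15('cc'): parent n14 fail=0; on 'c' 0 → fail=14;  out ∅∪∅=∅
  n5('adc'): parent n4 fail=1; on 'c' 1→0 → fail=14;  out ∅∪∅=∅
  n11('bdd'): parent n10 fail=1; on 'd' 1→0 → fail=1;  out ∅∪∅=∅
  n16('cca'): parent n15 fail=14; on 'a' 14→0 → fail=3;  out ∅∪∅=∅
  n6('adcc'): parent n5 fail=14; on 'c' 14 → fail=15;  out ∅∪∅=∅
  n12('bddc'): parent n11 fail=1; on 'c' 1→0 → fail=14;  out ∅∪∅=∅
  n17('ccaa'): parent n16 fail=3; on 'a' 3→0 → fail=3;  out {4}∪∅={4}
  n7('adcca'): parent n6 fail=15; on 'a' 15 → fail=16;  out ∅∪∅=∅
  n13('bddcd'): parent n12 fail=14; on 'd' 14→0 → fail=1;  out {3}∪∅={3}
  n8('adccaa'): parent n7 fail=16; on 'a' 16 → fail=17;  out {1}∪{4}={1,4}

Run:
i=0 'c': node 0→14
i=1 'd': node 14→1 (fail-walked)
i=2 'a': node 1→2  → match P0@[1:2]
i=3 'b': node 2→9 (fail-walked)  → match P2@[3:3]
i=4 'd': node 9→10
i=5 'd': node 10→11
i=6 'c': node 11→12
i=7 'd': node 12→13  → match P3@[3:7]
i=8 'c': node 13→14 (fail-walked)
i=9 'a': node 14→3 (fail-walked)
i=10 'b': node 3→9 (fail-walked)  → match P2@[10:10]
i=11 'a': node 9→3 (fail-walked)
i=12 'a': node 3→3 (fail-walked)
i=13 'b': node 3→9 (fail-walked)  → match P2@[13:13]
i=14 'a': node 9→3 (fail-walked)
i=15 'c': node 3→14 (fail-walked)
i=16 'b': node 14→9 (fail-walked)  → match P2@[16:16]
i=17 'b': node 9→9 (fail-walked)  → match P2@[17:17]
i=18 'd': node 9→10
i=19 'd': node 10→11
i=20 'c': node 11→12
i=21 'd': node 12→13  → match P3@[17:21]
i=22 'a': node 13→2 (fail-walked)  → match P0@[21:22]
i=23 'a': node 2→3 (fail-walked)
i=24 'c': node 3→14 (fail-walked)
i=25 'b': node 14→9 (fail-walked)  → match P2@[25:25]
i=26 'b': node 9→9 (fail-walked)  → match P2@[26:26]
i=27 'd': node 9→10
i=28 'd': node 10→11
i=29 'c': node 11→12
i=30 'd': node 12→13  → match P3@[26:30]
i=31 'd': node 13→1 (fail-walked)
i=32 'a': node 1→2  → match P0@[31:32]
i=33 'c': node 2→14 (fail-walked)
i=34 'c': node 14→15
i=35 'a': node 15→16
i=36 'a': node 16→17  → match P4@[33:36]
i=37 'd': node 17→4 (fail-walked)
i=38 'a': node 4→2 (fail-walked)  → match P0@[37:38]
i=39 'a': node 2→3 (fail-walked)
i=40 'd': node 3→4
i=41 'c': node 4→5
i=42 'c': node 5→6
i=43 'a': node 6→7

All matches (sorted): [[2,0],[3,2],[7,3],[10,2],[13,2],[16,2],[17,2],[21,3],[22,0],[25,2],[26,2],[30,3],[32,0],[36,4],[38,0]]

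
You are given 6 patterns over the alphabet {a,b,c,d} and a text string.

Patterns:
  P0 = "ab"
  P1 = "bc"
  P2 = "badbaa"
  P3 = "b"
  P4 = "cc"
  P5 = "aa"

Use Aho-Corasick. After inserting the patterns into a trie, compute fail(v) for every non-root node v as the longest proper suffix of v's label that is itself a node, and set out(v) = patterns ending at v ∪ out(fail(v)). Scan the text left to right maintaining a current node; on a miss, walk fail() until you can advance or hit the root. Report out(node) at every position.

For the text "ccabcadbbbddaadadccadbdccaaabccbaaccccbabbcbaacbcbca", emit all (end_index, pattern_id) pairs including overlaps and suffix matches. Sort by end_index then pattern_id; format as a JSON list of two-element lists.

Construct AC machine:
Trie nodes:
  n0 'ε': a→1 b→3 c→10
  n1 'a': a→12 b→2
  n2 'ab': ·  ←P0
  n3 'b': a→5 c→4  ←P3
  n4 'bc': ·  ←P1
  n5 'ba': d→6
  n6 'bad': b→7
  n7 'badb': a→8
  n8 'badba': a→9
  n9 'badbaa': ·  ←P2
  n10 'c': c→11
  n11 'cc': ·  ←P4
  n12 'aa': ·  ←P5

Failure links (BFS by depth):
  n1('a'): parent n0 fail=0; on 'a' 0 → fail=0;  out ∅∪∅=∅
  n3('b'): parent n0 fail=0; on 'b' 0 → fail=0;  out {3}∪∅={3}
  n10('c'): parent n0 fail=0; on 'c' 0 → fail=0;  out ∅∪∅=∅
  n2('ab'): parent n1 fail=0; on 'b' 0 → fail=3;  out {0}∪{3}={0,3}
  n4('bc'): parent n3 fail=0; on 'c' 0 → fail=10;  out {1}∪∅={1}
  n5('ba'): parent n3 fail=0; on 'a' 0 → fail=1;  out ∅∪∅=∅
  n11('cc'): parent n10 fail=0; on 'c' 0 → fail=10;  out {4}∪∅={4}
  n12('aa'): parent n1 fail=0; on 'a' 0 → fail=1;  out {5}∪∅={5}
  n6('bad'): parent n5 fail=1; on 'd' 1→0 → fail=0;  out ∅∪∅=∅
  n7('badb'): parent n6 fail=0; on 'b' 0 → fail=3;  out ∅∪{3}={3}
  n8('badba'): parent n7 fail=3; on 'a' 3 → fail=5;  out ∅∪∅=∅
  n9('badbaa'): parent n8 fail=5; on 'a' 5→1 → fail=12;  out {2}∪{5}={2,5}

Text stream:
[0] read 'c'  n0⇒n10
[1] read 'c'  n10⇒n11  emit P4@[0:1]
[2] read 'a'  n11⇒n1 (fail-walked)
[3] read 'b'  n1⇒n2  emit P0@[2:3],P3@[3:3]
[4] read 'c'  n2⇒n4 (fail-walked)  emit P1@[3:4]
[5] read 'a'  n4⇒n1 (fail-walked)
[6] read 'd'  n1⇒n0 (fail-walked)
[7] read 'b'  n0⇒n3  emit P3@[7:7]
[8] read 'b'  n3⇒n3 (fail-walked)  emit P3@[8:8]
[9] read 'b'  n3⇒n3 (fail-walked)  emit P3@[9:9]
[10] read 'd'  n3⇒n0 (fail-walked)
[11] read 'd'  n0⇒n0
[12] read 'a'  n0⇒n1
[13] read 'a'  n1⇒n12  emit P5@[12:13]
[14] read 'd'  n12⇒n0 (fail-walked)
[15] read 'a'  n0⇒n1
[16] read 'd'  n1⇒n0 (fail-walked)
[17] read 'c'  n0⇒n10
[18] read 'c'  n10⇒n11  emit P4@[17:18]
[19] read 'a'  n11⇒n1 (fail-walked)
[20] read 'd'  n1⇒n0 (fail-walked)
[21] read 'b'  n0⇒n3  emit P3@[21:21]
[22] read 'd'  n3⇒n0 (fail-walked)
[23] read 'c'  n0⇒n10
[24] read 'c'  n10⇒n11  emit P4@[23:24]
[25] read 'a'  n11⇒n1 (fail-walked)
[26] read 'a'  n1⇒n12  emit P5@[25:26]
[27] read 'a'  n12⇒n12 (fail-walked)  emit P5@[26:27]
[28] read 'b'  n12⇒n2 (fail-walked)  emit P0@[27:28],P3@[28:28]
[29] read 'c'  n2⇒n4 (fail-walked)  emit P1@[28:29]
[30] read 'c'  n4⇒n11 (fail-walked)  emit P4@[29:30]
[31] read 'b'  n11⇒n3 (fail-walked)  emit P3@[31:31]
[32] read 'a'  n3⇒n5
[33] read 'a'  n5⇒n12 (fail-walked)  emit P5@[32:33]
[34] read 'c'  n12⇒n10 (fail-walked)
[35] read 'c'  n10⇒n11  emit P4@[34:35]
[36] read 'c'  n11⇒n11 (fail-walked)  emit P4@[35:36]
[37] read 'c'  n11⇒n11 (fail-walked)  emit P4@[36:37]
[38] read 'b'  n11⇒n3 (fail-walked)  emit P3@[38:38]
[39] read 'a'  n3⇒n5
[40] read 'b'  n5⇒n2 (fail-walked)  emit P0@[39:40],P3@[40:40]
[41] read 'b'  n2⇒n3 (fail-walked)  emit P3@[41:41]
[42] read 'c'  n3⇒n4  emit P1@[41:42]
[43] read 'b'  n4⇒n3 (fail-walked)  emit P3@[43:43]
[44] read 'a'  n3⇒n5
[45] read 'a'  n5⇒n12 (fail-walked)  emit P5@[44:45]
[46] read 'c'  n12⇒n10 (fail-walked)
[47] read 'b'  n10⇒n3 (fail-walked)  emit P3@[47:47]
[48] read 'c'  n3⇒n4  emit P1@[47:48]
[49] read 'b'  n4⇒n3 (fail-walked)  emit P3@[49:49]
[50] read 'c'  n3⇒n4  emit P1@[49:50]
[51] read 'a'  n4⇒n1 (fail-walked)

Result: [[1,4],[3,0],[3,3],[4,1],[7,3],[8,3],[9,3],[13,5],[18,4],[21,3],[24,4],[26,5],[27,5],[28,0],[28,3],[29,1],[30,4],[31,3],[33,5],[35,4],[36,4],[37,4],[38,3],[40,0],[40,3],[41,3],[42,1],[43,3],[45,5],[47,3],[48,1],[49,3],[50,1]]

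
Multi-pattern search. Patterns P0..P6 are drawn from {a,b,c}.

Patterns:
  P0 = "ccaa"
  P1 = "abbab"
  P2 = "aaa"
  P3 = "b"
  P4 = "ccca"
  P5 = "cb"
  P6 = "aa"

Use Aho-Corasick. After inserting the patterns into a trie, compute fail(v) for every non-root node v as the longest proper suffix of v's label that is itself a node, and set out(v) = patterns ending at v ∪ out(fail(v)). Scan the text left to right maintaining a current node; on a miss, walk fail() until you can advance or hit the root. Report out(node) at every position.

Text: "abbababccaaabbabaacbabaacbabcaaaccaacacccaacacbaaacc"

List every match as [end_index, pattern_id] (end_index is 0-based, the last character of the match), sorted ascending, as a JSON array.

Build automaton:
Trie (insert patterns):
  n0 'ε': a→5 b→12 c→1
  n1 'c': b→15 c→2
  n2 'cc': a→3 c→13
  n3 'cca': a→4
  n4 'ccaa': ·  ←P0
  n5 'a': a→10 b→6
  n6 'ab': b→7
  n7 'abb': a→8
  n8 'abba': b→9
  n9 'abbab': ·  ←P1
  n10 'aa': a→11  ←P6
  n11 'aaa': ·  ←P2
  n12 'b': ·  ←P3
  n13 'ccc': a→14
  n14 'ccca': ·  ←P4
  n15 'cb': ·  ←P5

Failure links (BFS by depth):
  n1('c'): parent n0 fail=0; on 'c' 0 → fail=0;  out ∅∪∅=∅
  n5('a'): parent n0 fail=0; on 'a' 0 → fail=0;  out ∅∪∅=∅
  n12('b'): parent n0 fail=0; on 'b' 0 → fail=0;  out {3}∪∅={3}
  n2('cc'): parent n1 fail=0; on 'c' 0 → fail=1;  out ∅∪∅=∅
  n6('ab'): parent n5 fail=0; on 'b' 0 → fail=12;  out ∅∪{3}={3}
  n10('aa'): parent n5 fail=0; on 'a' 0 → fail=5;  out {6}∪∅={6}
  n15('cb'): parent n1 fail=0; on 'b' 0 → fail=12;  out {5}∪{3}={3,5}
  n3('cca'): parent n2 fail=1; on 'a' 1→0 → fail=5;  out ∅∪∅=∅
  n7('abb'): parent n6 fail=12; on 'b' 12→0 → fail=12;  out ∅∪{3}={3}
  n11('aaa'): parent n10 fail=5; on 'a' 5 → fail=10;  out {2}∪{6}={2,6}
  n13('ccc'): parent n2 fail=1; on 'c' 1 → fail=2;  out ∅∪∅=∅
  n4('ccaa'): parent n3 fail=5; on 'a' 5 → fail=10;  out {0}∪{6}={0,6}
  n8('abba'): parent n7 fail=12; on 'a' 12→0 → fail=5;  out ∅∪∅=∅
  n14('ccca'): parent n13 fail=2; on 'a' 2 → fail=3;  out {4}∪∅={4}
  n9('abbab'): parent n8 fail=5; on 'b' 5 → fail=6;  out {1}∪{3}={1,3}

Text stream:
pos 0 'a': at 5
pos 1 'b': at 6  emit P3@[1:1]
pos 2 'b': at 7  emit P3@[2:2]
pos 3 'a': at 8
pos 4 'b': at 9  emit P1@[0:4],P3@[4:4]
pos 5 'a': at 5 (fail-walked)
pos 6 'b': at 6  emit P3@[6:6]
pos 7 'c': at 1 (fail-walked)
pos 8 'c': at 2
pos 9 'a': at 3
pos 10 'a': at 4  emit P0@[7:10],P6@[9:10]
pos 11 'a': at 11 (fail-walked)  emit P2@[9:11],P6@[10:11]
pos 12 'b': at 6 (fail-walked)  emit P3@[12:12]
pos 13 'b': at 7  emit P3@[13:13]
pos 14 'a': at 8
pos 15 'b': at 9  emit P1@[11:15],P3@[15:15]
pos 16 'a': at 5 (fail-walked)
pos 17 'a': at 10  emit P6@[16:17]
pos 18 'c': at 1 (fail-walked)
pos 19 'b': at 15  emit P3@[19:19],P5@[18:19]
pos 20 'a': at 5 (fail-walked)
pos 21 'b': at 6  emit P3@[21:21]
pos 22 'a': at 5 (fail-walked)
pos 23 'a': at 10  emit P6@[22:23]
pos 24 'c': at 1 (fail-walked)
pos 25 'b': at 15  emit P3@[25:25],P5@[24:25]
pos 26 'a': at 5 (fail-walked)
pos 27 'b': at 6  emit P3@[27:27]
pos 28 'c': at 1 (fail-walked)
pos 29 'a': at 5 (fail-walked)
pos 30 'a': at 10  emit P6@[29:30]
pos 31 'a': at 11  emit P2@[29:31],P6@[30:31]
pos 32 'c': at 1 (fail-walked)
pos 33 'c': at 2
pos 34 'a': at 3
pos 35 'a': at 4  emit P0@[32:35],P6@[34:35]
pos 36 'c': at 1 (fail-walked)
pos 37 'a': at 5 (fail-walked)
pos 38 'c': at 1 (fail-walked)
pos 39 'c': at 2
pos 40 'c': at 13
pos 41 'a': at 14  emit P4@[38:41]
pos 42 'a': at 4 (fail-walked)  emit P0@[39:42],P6@[41:42]
pos 43 'c': at 1 (fail-walked)
pos 44 'a': at 5 (fail-walked)
pos 45 'c': at 1 (fail-walked)
pos 46 'b': at 15  emit P3@[46:46],P5@[45:46]
pos 47 'a': at 5 (fail-walked)
pos 48 'a': at 10  emit P6@[47:48]
pos 49 'a': at 11  emit P2@[47:49],P6@[48:49]
pos 50 'c': at 1 (fail-walked)
pos 51 'c': at 2

Result: [[1,3],[2,3],[4,1],[4,3],[6,3],[10,0],[10,6],[11,2],[11,6],[12,3],[13,3],[15,1],[15,3],[17,6],[19,3],[19,5],[21,3],[23,6],[25,3],[25,5],[27,3],[30,6],[31,2],[31,6],[35,0],[35,6],[41,4],[42,0],[42,6],[46,3],[46,5],[48,6],[49,2],[49,6]]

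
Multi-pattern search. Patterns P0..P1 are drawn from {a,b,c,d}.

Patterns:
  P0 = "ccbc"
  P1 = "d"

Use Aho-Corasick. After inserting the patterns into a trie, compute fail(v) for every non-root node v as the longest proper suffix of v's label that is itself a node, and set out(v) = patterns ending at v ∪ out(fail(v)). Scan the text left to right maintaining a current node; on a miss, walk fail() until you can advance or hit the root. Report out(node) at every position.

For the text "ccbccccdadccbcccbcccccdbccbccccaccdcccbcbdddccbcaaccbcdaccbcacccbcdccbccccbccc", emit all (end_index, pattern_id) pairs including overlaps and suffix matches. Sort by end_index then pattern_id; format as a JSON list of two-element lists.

Build automaton:
Trie nodes:
  0='ε' goto c→1 d→5
  1='c' goto c→2
  2='cc' goto b→3
  3='ccb' goto c→4
  4='ccbc' goto ·  [P0 ends]
  5='d' goto ·  [P1 ends]

BFS fail/out derivation:
  n1('c'): parent n0 fail=0; on 'c' 0 → fail=0;  out ∅∪∅=∅
  n5('d'): parent n0 fail=0; on 'd' 0 → fail=0;  out {1}∪∅={1}
  n2('cc'): parent n1 fail=0; on 'c' 0 → fail=1;  out ∅∪∅=∅
  n3('ccb'): parent n2 fail=1; on 'b' 1→0 → fail=0;  out ∅∪∅=∅
  n4('ccbc'): parent n3 fail=0; on 'c' 0 → fail=1;  out {0}∪∅={0}

Scan:
pos 0 'c': at 1
pos 1 'c': at 2
pos 2 'b': at 3
pos 3 'c': at 4  → match P0@[0:3]
pos 4 'c': at 2 ·f
pos 5 'c': at 2 ·f
pos 6 'c': at 2 ·f
pos 7 'd': at 5 ·f  → match P1@[7:7]
pos 8 'a': at 0 ·f
pos 9 'd': at 5  → match P1@[9:9]
pos 10 'c': at 1 ·f
pos 11 'c': at 2
pos 12 'b': at 3
pos 13 'c': at 4  → match P0@[10:13]
pos 14 'c': at 2 ·f
pos 15 'c': at 2 ·f
pos 16 'b': at 3
pos 17 'c': at 4  → match P0@[14:17]
pos 18 'c': at 2 ·f
pos 19 'c': at 2 ·f
pos 20 'c': at 2 ·f
pos 21 'c': at 2 ·f
pos 22 'd': at 5 ·f  → match P1@[22:22]
pos 23 'b': at 0 ·f
pos 24 'c': at 1
pos 25 'c': at 2
pos 26 'b': at 3
pos 27 'c': at 4  → match P0@[24:27]
pos 28 'c': at 2 ·f
pos 29 'c': at 2 ·f
pos 30 'c': at 2 ·f
pos 31 'a': at 0 ·f
pos 32 'c': at 1
pos 33 'c': at 2
pos 34 'd': at 5 ·f  → match P1@[34:34]
pos 35 'c': at 1 ·f
pos 36 'c': at 2
pos 37 'c': at 2 ·f
pos 38 'b': at 3
pos 39 'c': at 4  → match P0@[36:39]
pos 40 'b': at 0 ·f
pos 41 'd': at 5  → match P1@[41:41]
pos 42 'd': at 5 ·f  → match P1@[42:42]
pos 43 'd': at 5 ·f  → match P1@[43:43]
pos 44 'c': at 1 ·f
pos 45 'c': at 2
pos 46 'b': at 3
pos 47 'c': at 4  → match P0@[44:47]
pos 48 'a': at 0 ·f
pos 49 'a': at 0
pos 50 'c': at 1
pos 51 'c': at 2
pos 52 'b': at 3
pos 53 'c': at 4  → match P0@[50:53]
pos 54 'd': at 5 ·f  → match P1@[54:54]
pos 55 'a': at 0 ·f
pos 56 'c': at 1
pos 57 'c': at 2
pos 58 'b': at 3
pos 59 'c': at 4  → match P0@[56:59]
pos 60 'a': at 0 ·f
pos 61 'c': at 1
pos 62 'c': at 2
pos 63 'c': at 2 ·f
pos 64 'b': at 3
pos 65 'c': at 4  → match P0@[62:65]
pos 66 'd': at 5 ·f  → match P1@[66:66]
pos 67 'c': at 1 ·f
pos 68 'c': at 2
pos 69 'b': at 3
pos 70 'c': at 4  → match P0@[67:70]
pos 71 'c': at 2 ·f
pos 72 'c': at 2 ·f
pos 73 'c': at 2 ·f
pos 74 'b': at 3
pos 75 'c': at 4  → match P0@[72:75]
pos 76 'c': at 2 ·f
pos 77 'c': at 2 ·f

Matches: [[3,0],[7,1],[9,1],[13,0],[17,0],[22,1],[27,0],[34,1],[39,0],[41,1],[42,1],[43,1],[47,0],[53,0],[54,1],[59,0],[65,0],[66,1],[70,0],[75,0]]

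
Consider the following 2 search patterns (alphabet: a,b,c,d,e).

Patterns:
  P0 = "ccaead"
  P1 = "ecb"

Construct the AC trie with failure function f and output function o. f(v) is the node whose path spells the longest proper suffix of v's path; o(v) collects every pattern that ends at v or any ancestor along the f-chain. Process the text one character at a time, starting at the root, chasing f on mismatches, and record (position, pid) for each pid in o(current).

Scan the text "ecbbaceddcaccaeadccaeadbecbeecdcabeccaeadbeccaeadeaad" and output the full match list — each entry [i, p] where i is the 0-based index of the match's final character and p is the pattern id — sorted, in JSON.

Construct AC machine:
Trie (insert patterns):
  0='ε' goto c→1 e→7
  1='c' goto c→2
  2='cc' goto a→3
  3='cca' goto e→4
  4='ccae' goto a→5
  5='ccaea' goto d→6
  6='ccaead' goto ·  ←P0
  7='e' goto c→8
  8='ec' goto b→9
  9='ecb' goto ·  ←P1

Failure links (BFS by depth):
  fail(1) 'c': from fail(0)=0 chase 'c': 0 ⇒ 0;  out=∅∪out(0)=∅
  fail(7) 'e': from fail(0)=0 chase 'e': 0 ⇒ 0;  out=∅∪out(0)=∅
  fail(2) 'cc': from fail(1)=0 chase 'c': 0 ⇒ 1;  out=∅∪out(1)=∅
  fail(8) 'ec': from fail(7)=0 chase 'c': 0 ⇒ 1;  out=∅∪out(1)=∅
  fail(3) 'cca': from fail(2)=1 chase 'a': 1→0 ⇒ 0;  out=∅∪out(0)=∅
  fail(9) 'ecb': from fail(8)=1 chase 'b': 1→0 ⇒ 0;  out={1}∪out(0)={1}
  fail(4) 'ccae': from fail(3)=0 chase 'e': 0 ⇒ 7;  out=∅∪out(7)=∅
  fail(5) 'ccaea': from fail(4)=7 chase 'a': 7→0 ⇒ 0;  out=∅∪out(0)=∅
  fail(6) 'ccaead': from fail(5)=0 chase 'd': 0 ⇒ 0;  out={0}∪out(0)={0}

Scan:
i=0 'e': node 0→7
i=1 'c': node 7→8
i=2 'b': node 8→9  → match P1@[0:2]
i=3 'b': node 9→0 (fail-walked)
i=4 'a': node 0→0
i=5 'c': node 0→1
i=6 'e': node 1→7 (fail-walked)
i=7 'd': node 7→0 (fail-walked)
i=8 'd': node 0→0
i=9 'c': node 0→1
i=10 'a': node 1→0 (fail-walked)
i=11 'c': node 0→1
i=12 'c': node 1→2
i=13 'a': node 2→3
i=14 'e': node 3→4
i=15 'a': node 4→5
i=16 'd': node 5→6  → match P0@[11:16]
i=17 'c': node 6→1 (fail-walked)
i=18 'c': node 1→2
i=19 'a': node 2→3
i=20 'e': node 3→4
i=21 'a': node 4→5
i=22 'd': node 5→6  → match P0@[17:22]
i=23 'b': node 6→0 (fail-walked)
i=24 'e': node 0→7
i=25 'c': node 7→8
i=26 'b': node 8→9  → match P1@[24:26]
i=27 'e': node 9→7 (fail-walked)
i=28 'e': node 7→7 (fail-walked)
i=29 'c': node 7→8
i=30 'd': node 8→0 (fail-walked)
i=31 'c': node 0→1
i=32 'a': node 1→0 (fail-walked)
i=33 'b': node 0→0
i=34 'e': node 0→7
i=35 'c': node 7→8
i=36 'c': node 8→2 (fail-walked)
i=37 'a': node 2→3
i=38 'e': node 3→4
i=39 'a': node 4→5
i=40 'd': node 5→6  → match P0@[35:40]
i=41 'b': node 6→0 (fail-walked)
i=42 'e': node 0→7
i=43 'c': node 7→8
i=44 'c': node 8→2 (fail-walked)
i=45 'a': node 2→3
i=46 'e': node 3→4
i=47 'a': node 4→5
i=48 'd': node 5→6  → match P0@[43:48]
i=49 'e': node 6→7 (fail-walked)
i=50 'a': node 7→0 (fail-walked)
i=51 'a': node 0→0
i=52 'd': node 0→0

Matches: [[2,1],[16,0],[22,0],[26,1],[40,0],[48,0]]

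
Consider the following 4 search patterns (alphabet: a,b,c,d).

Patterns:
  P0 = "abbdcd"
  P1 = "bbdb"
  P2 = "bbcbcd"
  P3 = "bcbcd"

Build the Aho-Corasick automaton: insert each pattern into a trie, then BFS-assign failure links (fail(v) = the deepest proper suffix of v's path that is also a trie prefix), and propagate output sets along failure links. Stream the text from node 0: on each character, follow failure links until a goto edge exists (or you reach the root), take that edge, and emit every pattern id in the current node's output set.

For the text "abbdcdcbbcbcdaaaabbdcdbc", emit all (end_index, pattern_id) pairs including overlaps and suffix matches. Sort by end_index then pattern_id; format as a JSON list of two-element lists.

Construct AC machine:
Trie nodes:
  n0 'ε': a→1 b→7
  n1 'a': b→2
  n2 'ab': b→3
  n3 'abb': d→4
  n4 'abbd': c→5
  n5 'abbdc': d→6
  n6 'abbdcd': ·  [P0 ends]
  n7 'b': b→8 c→15
  n8 'bb': c→11 d→9
  n9 'bbd': b→10
  n10 'bbdb': ·  [P1 ends]
  n11 'bbc': b→12
  n12 'bbcb': c→13
  n13 'bbcbc': d→14
  n14 'bbcbcd': ·  [P2 ends]
  n15 'bc': b→16
  n16 'bcb': c→17
  n17 'bcbc': d→18
  n18 'bcbcd': ·  [P3 ends]

Failure links (BFS by depth):
  fail(1) 'a': from fail(0)=0 chase 'a': 0 ⇒ 0;  out=∅∪out(0)=∅
  fail(7) 'b': from fail(0)=0 chase 'b': 0 ⇒ 0;  out=∅∪out(0)=∅
  fail(2) 'ab': from fail(1)=0 chase 'b': 0 ⇒ 7;  out=∅∪out(7)=∅
  fail(8) 'bb': from fail(7)=0 chase 'b': 0 ⇒ 7;  out=∅∪out(7)=∅
  fail(15) 'bc': from fail(7)=0 chase 'c': 0 ⇒ 0;  out=∅∪out(0)=∅
  fail(3) 'abb': from fail(2)=7 chase 'b': 7 ⇒ 8;  out=∅∪out(8)=∅
  fail(9) 'bbd': from fail(8)=7 chase 'd': 7→0 ⇒ 0;  out=∅∪out(0)=∅
  fail(11) 'bbc': from fail(8)=7 chase 'c': 7 ⇒ 15;  out=∅∪out(15)=∅
  fail(16) 'bcb': from fail(15)=0 chase 'b': 0 ⇒ 7;  out=∅∪out(7)=∅
  fail(4) 'abbd': from fail(3)=8 chase 'd': 8 ⇒ 9;  out=∅∪out(9)=∅
  fail(10) 'bbdb': from fail(9)=0 chase 'b': 0 ⇒ 7;  out={1}∪out(7)={1}
  fail(12) 'bbcb': from fail(11)=15 chase 'b': 15 ⇒ 16;  out=∅∪out(16)=∅
  fail(17) 'bcbc': from fail(16)=7 chase 'c': 7 ⇒ 15;  out=∅∪out(15)=∅
  fail(5) 'abbdc': from fail(4)=9 chase 'c': 9→0 ⇒ 0;  out=∅∪out(0)=∅
  fail(13) 'bbcbc': from fail(12)=16 chase 'c': 16 ⇒ 17;  out=∅∪out(17)=∅
  fail(18) 'bcbcd': from fail(17)=15 chase 'd': 15→0 ⇒ 0;  out={3}∪out(0)={3}
  fail(6) 'abbdcd': from fail(5)=0 chase 'd': 0 ⇒ 0;  out={0}∪out(0)={0}
  fail(14) 'bbcbcd': from fail(13)=17 chase 'd': 17 ⇒ 18;  out={2}∪out(18)={2,3}

Text stream:
[0] read 'a'  n0⇒n1
[1] read 'b'  n1⇒n2
[2] read 'b'  n2⇒n3
[3] read 'd'  n3⇒n4
[4] read 'c'  n4⇒n5
[5] read 'd'  n5⇒n6  → match P0@[0:5]
[6] read 'c'  n6⇒n0 (fail-walked)
[7] read 'b'  n0⇒n7
[8] read 'b'  n7⇒n8
[9] read 'c'  n8⇒n11
[10] read 'b'  n11⇒n12
[11] read 'c'  n12⇒n13
[12] read 'd'  n13⇒n14  → match P2@[7:12],P3@[8:12]
[13] read 'a'  n14⇒n1 (fail-walked)
[14] read 'a'  n1⇒n1 (fail-walked)
[15] read 'a'  n1⇒n1 (fail-walked)
[16] read 'a'  n1⇒n1 (fail-walked)
[17] read 'b'  n1⇒n2
[18] read 'b'  n2⇒n3
[19] read 'd'  n3⇒n4
[20] read 'c'  n4⇒n5
[21] read 'd'  n5⇒n6  → match P0@[16:21]
[22] read 'b'  n6⇒n7 (fail-walked)
[23] read 'c'  n7⇒n15

Matches: [[5,0],[12,2],[12,3],[21,0]]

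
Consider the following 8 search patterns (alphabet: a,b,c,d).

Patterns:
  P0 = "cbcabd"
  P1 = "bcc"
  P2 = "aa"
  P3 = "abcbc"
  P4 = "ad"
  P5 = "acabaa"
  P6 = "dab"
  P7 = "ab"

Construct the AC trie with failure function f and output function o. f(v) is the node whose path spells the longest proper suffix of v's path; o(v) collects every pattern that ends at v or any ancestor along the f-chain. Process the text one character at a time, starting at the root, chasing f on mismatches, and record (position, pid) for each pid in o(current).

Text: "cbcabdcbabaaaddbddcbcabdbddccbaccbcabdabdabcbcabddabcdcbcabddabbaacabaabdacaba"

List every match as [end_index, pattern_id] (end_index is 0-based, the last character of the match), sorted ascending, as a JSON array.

Build:
Trie nodes:
  n0 'ε': a→10 b→7 c→1 d→22
  n1 'c': b→2
  n2 'cb': c→3
  n3 'cbc': a→4
  n4 'cbca': b→5
  n5 'cbcab': d→6
  n6 'cbcabd': ·  ←P0
  n7 'b': c→8
  n8 'bc': c→9
  n9 'bcc': ·  ←P1
  n10 'a': a→11 b→12 c→17 d→16
  n11 'aa': ·  ←P2
  n12 'ab': c→13  ←P7
  n13 'abc': b→14
  n14 'abcb': c→15
  n15 'abcbc': ·  ←P3
  n16 'ad': ·  ←P4
  n17 'ac': a→18
  n18 'aca': b→19
  n19 'acab': a→20
  n20 'acaba': a→21
  n21 'acabaa': ·  ←P5
  n22 'd': a→23
  n23 'da': b→24
  n24 'dab': ·  ←P6

BFS fail/out derivation:
  fail(1) 'c': from fail(0)=0 chase 'c': 0 ⇒ 0;  out=∅∪out(0)=∅
  fail(7) 'b': from fail(0)=0 chase 'b': 0 ⇒ 0;  out=∅∪out(0)=∅
  fail(10) 'a': from fail(0)=0 chase 'a': 0 ⇒ 0;  out=∅∪out(0)=∅
  fail(22) 'd': from fail(0)=0 chase 'd': 0 ⇒ 0;  out=∅∪out(0)=∅
  fail(2) 'cb': from fail(1)=0 chase 'b': 0 ⇒ 7;  out=∅∪out(7)=∅
  fail(8) 'bc': from fail(7)=0 chase 'c': 0 ⇒ 1;  out=∅∪out(1)=∅
  fail(11) 'aa': from fail(10)=0 chase 'a': 0 ⇒ 10;  out={2}∪out(10)={2}
  fail(12) 'ab': from fail(10)=0 chase 'b': 0 ⇒ 7;  out={7}∪out(7)={7}
  fail(16) 'ad': from fail(10)=0 chase 'd': 0 ⇒ 22;  out={4}∪out(22)={4}
  fail(17) 'ac': from fail(10)=0 chase 'c': 0 ⇒ 1;  out=∅∪out(1)=∅
  fail(23) 'da': from fail(22)=0 chase 'a': 0 ⇒ 10;  out=∅∪out(10)=∅
  fail(3) 'cbc': from fail(2)=7 chase 'c': 7 ⇒ 8;  out=∅∪out(8)=∅
  fail(9) 'bcc': from fail(8)=1 chase 'c': 1→0 ⇒ 1;  out={1}∪out(1)={1}
  fail(13) 'abc': from fail(12)=7 chase 'c': 7 ⇒ 8;  out=∅∪out(8)=∅
  fail(18) 'aca': from fail(17)=1 chase 'a': 1→0 ⇒ 10;  out=∅∪out(10)=∅
  fail(24) 'dab': from fail(23)=10 chase 'b': 10 ⇒ 12;  out={6}∪out(12)={6,7}
  fail(4) 'cbca': from fail(3)=8 chase 'a': 8→1→0 ⇒ 10;  out=∅∪out(10)=∅
  fail(14) 'abcb': from fail(13)=8 chase 'b': 8→1 ⇒ 2;  out=∅∪out(2)=∅
  fail(19) 'acab': from fail(18)=10 chase 'b': 10 ⇒ 12;  out=∅∪out(12)={7}
  fail(5) 'cbcab': from fail(4)=10 chase 'b': 10 ⇒ 12;  out=∅∪out(12)={7}
  fail(15) 'abcbc': from fail(14)=2 chase 'c': 2 ⇒ 3;  out={3}∪out(3)={3}
  fail(20) 'acaba': from fail(19)=12 chase 'a': 12→7→0 ⇒ 10;  out=∅∪out(10)=∅
  fail(6) 'cbcabd': from fail(5)=12 chase 'd': 12→7→0 ⇒ 22;  out={0}∪out(22)={0}
  fail(21) 'acabaa': from fail(20)=10 chase 'a': 10 ⇒ 11;  out={5}∪out(11)={2,5}

Text stream:
pos 0 'c': at 1
pos 1 'b': at 2
pos 2 'c': at 3
pos 3 'a': at 4
pos 4 'b': at 5  → match P7@[3:4]
pos 5 'd': at 6  → match P0@[0:5]
pos 6 'c': at 1 (fail-walked)
pos 7 'b': at 2
pos 8 'a': at 10 (fail-walked)
pos 9 'b': at 12  → match P7@[8:9]
pos 10 'a': at 10 (fail-walked)
pos 11 'a': at 11  → match P2@[10:11]
pos 12 'a': at 11 (fail-walked)  → match P2@[11:12]
pos 13 'd': at 16 (fail-walked)  → match P4@[12:13]
pos 14 'd': at 22 (fail-walked)
pos 15 'b': at 7 (fail-walked)
pos 16 'd': at 22 (fail-walked)
pos 17 'd': at 22 (fail-walked)
pos 18 'c': at 1 (fail-walked)
pos 19 'b': at 2
pos 20 'c': at 3
pos 21 'a': at 4
pos 22 'b': at 5  → match P7@[21:22]
pos 23 'd': at 6  → match P0@[18:23]
pos 24 'b': at 7 (fail-walked)
pos 25 'd': at 22 (fail-walked)
pos 26 'd': at 22 (fail-walked)
pos 27 'c': at 1 (fail-walked)
pos 28 'c': at 1 (fail-walked)
pos 29 'b': at 2
pos 30 'a': at 10 (fail-walked)
pos 31 'c': at 17
pos 32 'c': at 1 (fail-walked)
pos 33 'b': at 2
pos 34 'c': at 3
pos 35 'a': at 4
pos 36 'b': at 5  → match P7@[35:36]
pos 37 'd': at 6  → match P0@[32:37]
pos 38 'a': at 23 (fail-walked)
pos 39 'b': at 24  → match P6@[37:39],P7@[38:39]
pos 40 'd': at 22 (fail-walked)
pos 41 'a': at 23
pos 42 'b': at 24  → match P6@[40:42],P7@[41:42]
pos 43 'c': at 13 (fail-walked)
pos 44 'b': at 14
pos 45 'c': at 15  → match P3@[41:45]
pos 46 'a': at 4 (fail-walked)
pos 47 'b': at 5  → match P7@[46:47]
pos 48 'd': at 6  → match P0@[43:48]
pos 49 'd': at 22 (fail-walked)
pos 50 'a': at 23
pos 51 'b': at 24  → match P6@[49:51],P7@[50:51]
pos 52 'c': at 13 (fail-walked)
pos 53 'd': at 22 (fail-walked)
pos 54 'c': at 1 (fail-walked)
pos 55 'b': at 2
pos 56 'c': at 3
pos 57 'a': at 4
pos 58 'b': at 5  → match P7@[57:58]
pos 59 'd': at 6  → match P0@[54:59]
pos 60 'd': at 22 (fail-walked)
pos 61 'a': at 23
pos 62 'b': at 24  → match P6@[60:62],P7@[61:62]
pos 63 'b': at 7 (fail-walked)
pos 64 'a': at 10 (fail-walked)
pos 65 'a': at 11  → match P2@[64:65]
pos 66 'c': at 17 (fail-walked)
pos 67 'a': at 18
pos 68 'b': at 19  → match P7@[67:68]
pos 69 'a': at 20
pos 70 'a': at 21  → match P2@[69:70],P5@[65:70]
pos 71 'b': at 12 (fail-walked)  → match P7@[70:71]
pos 72 'd': at 22 (fail-walked)
pos 73 'a': at 23
pos 74 'c': at 17 (fail-walked)
pos 75 'a': at 18
pos 76 'b': at 19  → match P7@[75:76]
pos 77 'a': at 20

All matches (sorted): [[4,7],[5,0],[9,7],[11,2],[12,2],[13,4],[22,7],[23,0],[36,7],[37,0],[39,6],[39,7],[42,6],[42,7],[45,3],[47,7],[48,0],[51,6],[51,7],[58,7],[59,0],[62,6],[62,7],[65,2],[68,7],[70,2],[70,5],[71,7],[76,7]]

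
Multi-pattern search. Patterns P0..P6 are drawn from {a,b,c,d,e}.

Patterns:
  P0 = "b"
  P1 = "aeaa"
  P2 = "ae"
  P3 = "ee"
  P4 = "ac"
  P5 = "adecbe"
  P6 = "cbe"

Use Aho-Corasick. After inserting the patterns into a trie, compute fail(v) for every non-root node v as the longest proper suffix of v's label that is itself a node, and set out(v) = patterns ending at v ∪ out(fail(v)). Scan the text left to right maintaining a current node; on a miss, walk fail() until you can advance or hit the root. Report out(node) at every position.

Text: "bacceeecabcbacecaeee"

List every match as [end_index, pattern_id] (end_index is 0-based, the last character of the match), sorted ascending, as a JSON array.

Build automaton:
Trie nodes:
  0='ε' goto a→2 b→1 c→14 e→6
  1='b' goto ·  [P0 ends]
  2='a' goto c→8 d→9 e→3
  3='ae' goto a→4  [P2 ends]
  4='aea' goto a→5
  5='aeaa' goto ·  [P1 ends]
  6='e' goto e→7
  7='ee' goto ·  [P3 ends]
  8='ac' goto ·  [P4 ends]
  9='ad' goto e→10
  10='ade' goto c→11
  11='adec' goto b→12
  12='adecb' goto e→13
  13='adecbe' goto ·  [P5 ends]
  14='c' goto b→15
  15='cb' goto e→16
  16='cbe' goto ·  [P6 ends]

Failure links (BFS by depth):
  fail(1) 'b': from fail(0)=0 chase 'b': 0 ⇒ 0;  out={0}∪out(0)={0}
  fail(2) 'a': from fail(0)=0 chase 'a': 0 ⇒ 0;  out=∅∪out(0)=∅
  fail(6) 'e': from fail(0)=0 chase 'e': 0 ⇒ 0;  out=∅∪out(0)=∅
  fail(14) 'c': from fail(0)=0 chase 'c': 0 ⇒ 0;  out=∅∪out(0)=∅
  fail(3) 'ae': from fail(2)=0 chase 'e': 0 ⇒ 6;  out={2}∪out(6)={2}
  fail(7) 'ee': from fail(6)=0 chase 'e': 0 ⇒ 6;  out={3}∪out(6)={3}
  fail(8) 'ac': from fail(2)=0 chase 'c': 0 ⇒ 14;  out={4}∪out(14)={4}
  fail(9) 'ad': from fail(2)=0 chase 'd': 0 ⇒ 0;  out=∅∪out(0)=∅
  fail(15) 'cb': from fail(14)=0 chase 'b': 0 ⇒ 1;  out=∅∪out(1)={0}
  fail(4) 'aea': from fail(3)=6 chase 'a': 6→0 ⇒ 2;  out=∅∪out(2)=∅
  fail(10) 'ade': from fail(9)=0 chase 'e': 0 ⇒ 6;  out=∅∪out(6)=∅
  fail(16) 'cbe': from fail(15)=1 chase 'e': 1→0 ⇒ 6;  out={6}∪out(6)={6}
  fail(5) 'aeaa': from fail(4)=2 chase 'a': 2→0 ⇒ 2;  out={1}∪out(2)={1}
  fail(11) 'adec': from fail(10)=6 chase 'c': 6→0 ⇒ 14;  out=∅∪out(14)=∅
  fail(12) 'adecb': from fail(11)=14 chase 'b': 14 ⇒ 15;  out=∅∪out(15)={0}
  fail(13) 'adecbe': from fail(12)=15 chase 'e': 15 ⇒ 16;  out={5}∪out(16)={5,6}

Text stream:
[0] read 'b'  n0⇒n1  emit P0@[0:0]
[1] read 'a'  n1⇒n2 (fail-walked)
[2] read 'c'  n2⇒n8  emit P4@[1:2]
[3] read 'c'  n8⇒n14 (fail-walked)
[4] read 'e'  n14⇒n6 (fail-walked)
[5] read 'e'  n6⇒n7  emit P3@[4:5]
[6] read 'e'  n7⇒n7 (fail-walked)  emit P3@[5:6]
[7] read 'c'  n7⇒n14 (fail-walked)
[8] read 'a'  n14⇒n2 (fail-walked)
[9] read 'b'  n2⇒n1 (fail-walked)  emit P0@[9:9]
[10] read 'c'  n1⇒n14 (fail-walked)
[11] read 'b'  n14⇒n15  emit P0@[11:11]
[12] read 'a'  n15⇒n2 (fail-walked)
[13] read 'c'  n2⇒n8  emit P4@[12:13]
[14] read 'e'  n8⇒n6 (fail-walked)
[15] read 'c'  n6⇒n14 (fail-walked)
[16] read 'a'  n14⇒n2 (fail-walked)
[17] read 'e'  n2⇒n3  emit P2@[16:17]
[18] read 'e'  n3⇒n7 (fail-walked)  emit P3@[17:18]
[19] read 'e'  n7⇒n7 (fail-walked)  emit P3@[18:19]

Result: [[0,0],[2,4],[5,3],[6,3],[9,0],[11,0],[13,4],[17,2],[18,3],[19,3]]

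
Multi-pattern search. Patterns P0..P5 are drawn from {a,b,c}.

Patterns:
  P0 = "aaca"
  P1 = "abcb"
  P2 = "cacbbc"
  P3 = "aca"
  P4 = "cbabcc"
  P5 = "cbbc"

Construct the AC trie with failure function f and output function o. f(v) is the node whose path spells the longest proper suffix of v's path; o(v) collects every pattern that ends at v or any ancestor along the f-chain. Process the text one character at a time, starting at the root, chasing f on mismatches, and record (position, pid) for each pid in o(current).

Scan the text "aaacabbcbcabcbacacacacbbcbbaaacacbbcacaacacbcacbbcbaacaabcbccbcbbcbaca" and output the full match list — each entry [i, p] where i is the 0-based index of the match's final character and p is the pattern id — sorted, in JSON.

Build:
Trie (insert patterns):
  n0 'ε': a→1 c→8
  n1 'a': a→2 b→5 c→14
  n2 'aa': c→3
  n3 'aac': a→4
  n4 'aaca': ·  ←P0
  n5 'ab': c→6
  n6 'abc': b→7
  n7 'abcb': ·  ←P1
  n8 'c': a→9 b→16
  n9 'ca': c→10
  n10 'cac': b→11
  n11 'cacb': b→12
  n12 'cacbb': c→13
  n13 'cacbbc': ·  ←P2
  n14 'ac': a→15
  n15 'aca': ·  ←P3
  n16 'cb': a→17 b→21
  n17 'cba': b→18
  n18 'cbab': c→19
  n19 'cbabc': c→20
  n20 'cbabcc': ·  ←P4
  n21 'cbb': c→22
  n22 'cbbc': ·  ←P5

Failure links (BFS by depth):
  fail(1) 'a': from fail(0)=0 chase 'a': 0 ⇒ 0;  out=∅∪out(0)=∅
  fail(8) 'c': from fail(0)=0 chase 'c': 0 ⇒ 0;  out=∅∪out(0)=∅
  fail(2) 'aa': from fail(1)=0 chase 'a': 0 ⇒ 1;  out=∅∪out(1)=∅
  fail(5) 'ab': from fail(1)=0 chase 'b': 0 ⇒ 0;  out=∅∪out(0)=∅
  fail(9) 'ca': from fail(8)=0 chase 'a': 0 ⇒ 1;  out=∅∪out(1)=∅
  fail(14) 'ac': from fail(1)=0 chase 'c': 0 ⇒ 8;  out=∅∪out(8)=∅
  fail(16) 'cb': from fail(8)=0 chase 'b': 0 ⇒ 0;  out=∅∪out(0)=∅
  fail(3) 'aac': from fail(2)=1 chase 'c': 1 ⇒ 14;  out=∅∪out(14)=∅
  fail(6) 'abc': from fail(5)=0 chase 'c': 0 ⇒ 8;  out=∅∪out(8)=∅
  fail(10) 'cac': from fail(9)=1 chase 'c': 1 ⇒ 14;  out=∅∪out(14)=∅
  fail(15) 'aca': from fail(14)=8 chase 'a': 8 ⇒ 9;  out={3}∪out(9)={3}
  fail(17) 'cba': from fail(16)=0 chase 'a': 0 ⇒ 1;  out=∅∪out(1)=∅
  fail(21) 'cbb': from fail(16)=0 chase 'b': 0 ⇒ 0;  out=∅∪out(0)=∅
  fail(4) 'aaca': from fail(3)=14 chase 'a': 14 ⇒ 15;  out={0}∪out(15)={0,3}
  fail(7) 'abcb': from fail(6)=8 chase 'b': 8 ⇒ 16;  out={1}∪out(16)={1}
  fail(11) 'cacb': from fail(10)=14 chase 'b': 14→8 ⇒ 16;  out=∅∪out(16)=∅
  fail(18) 'cbab': from fail(17)=1 chase 'b': 1 ⇒ 5;  out=∅∪out(5)=∅
  fail(22) 'cbbc': from fail(21)=0 chase 'c': 0 ⇒ 8;  out={5}∪out(8)={5}
  fail(12) 'cacbb': from fail(11)=16 chase 'b': 16 ⇒ 21;  out=∅∪out(21)=∅
  fail(19) 'cbabc': from fail(18)=5 chase 'c': 5 ⇒ 6;  out=∅∪out(6)=∅
  fail(13) 'cacbbc': from fail(12)=21 chase 'c': 21 ⇒ 22;  out={2}∪out(22)={2,5}
  fail(20) 'cbabcc': from fail(19)=6 chase 'c': 6→8→0 ⇒ 8;  out={4}∪out(8)={4}

Run:
i=0 'a': node 0→1
i=1 'a': node 1→2
i=2 'a': node 2→2 (via fail)
i=3 'c': node 2→3
i=4 'a': node 3→4  ** P0@[1:4],P3@[2:4]
i=5 'b': node 4→5 (via fail)
i=6 'b': node 5→0 (via fail)
i=7 'c': node 0→8
i=8 'b': node 8→16
i=9 'c': node 16→8 (via fail)
i=10 'a': node 8→9
i=11 'b': node 9→5 (via fail)
i=12 'c': node 5→6
i=13 'b': node 6→7  ** P1@[10:13]
i=14 'a': node 7→17 (via fail)
i=15 'c': node 17→14 (via fail)
i=16 'a': node 14→15  ** P3@[14:16]
i=17 'c': node 15→10 (via fail)
i=18 'a': node 10→15 (via fail)  ** P3@[16:18]
i=19 'c': node 15→10 (via fail)
i=20 'a': node 10→15 (via fail)  ** P3@[18:20]
i=21 'c': node 15→10 (via fail)
i=22 'b': node 10→11
i=23 'b': node 11→12
i=24 'c': node 12→13  ** P2@[19:24],P5@[21:24]
i=25 'b': node 13→16 (via fail)
i=26 'b': node 16→21
i=27 'a': node 21→1 (via fail)
i=28 'a': node 1→2
i=29 'a': node 2→2 (via fail)
i=30 'c': node 2→3
i=31 'a': node 3→4  ** P0@[28:31],P3@[29:31]
i=32 'c': node 4→10 (via fail)
i=33 'b': node 10→11
i=34 'b': node 11→12
i=35 'c': node 12→13  ** P2@[30:35],P5@[32:35]
i=36 'a': node 13→9 (via fail)
i=37 'c': node 9→10
i=38 'a': node 10→15 (via fail)  ** P3@[36:38]
i=39 'a': node 15→2 (via fail)
i=40 'c': node 2→3
i=41 'a': node 3→4  ** P0@[38:41],P3@[39:41]
i=42 'c': node 4→10 (via fail)
i=43 'b': node 10→11
i=44 'c': node 11→8 (via fail)
i=45 'a': node 8→9
i=46 'c': node 9→10
i=47 'b': node 10→11
i=48 'b': node 11→12
i=49 'c': node 12→13  ** P2@[44:49],P5@[46:49]
i=50 'b': node 13→16 (via fail)
i=51 'a': node 16→17
i=52 'a': node 17→2 (via fail)
i=53 'c': node 2→3
i=54 'a': node 3→4  ** P0@[51:54],P3@[52:54]
i=55 'a': node 4→2 (via fail)
i=56 'b': node 2→5 (via fail)
i=57 'c': node 5→6
i=58 'b': node 6→7  ** P1@[55:58]
i=59 'c': node 7→8 (via fail)
i=60 'c': node 8→8 (via fail)
i=61 'b': node 8→16
i=62 'c': node 16→8 (via fail)
i=63 'b': node 8→16
i=64 'b': node 16→21
i=65 'c': node 21→22  ** P5@[62:65]
i=66 'b': node 22→16 (via fail)
i=67 'a': node 16→17
i=68 'c': node 17→14 (via fail)
i=69 'a': node 14→15  ** P3@[67:69]

Matches: [[4,0],[4,3],[13,1],[16,3],[18,3],[20,3],[24,2],[24,5],[31,0],[31,3],[35,2],[35,5],[38,3],[41,0],[41,3],[49,2],[49,5],[54,0],[54,3],[58,1],[65,5],[69,3]]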